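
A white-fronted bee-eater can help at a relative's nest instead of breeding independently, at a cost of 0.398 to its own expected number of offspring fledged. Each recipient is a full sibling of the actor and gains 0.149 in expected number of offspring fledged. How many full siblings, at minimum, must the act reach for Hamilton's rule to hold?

r to a full sibling = 1/2 (full sibs share both parents — two paths of length 2: r = 2·(1/2)^2 = 1/2).
Hamilton's rule: n·r·B > C  ⇒  n > C/(r·B) = 0.398/(0.5·0.149) = 5.342.
The smallest integer exceeding 5.342 is 6.

6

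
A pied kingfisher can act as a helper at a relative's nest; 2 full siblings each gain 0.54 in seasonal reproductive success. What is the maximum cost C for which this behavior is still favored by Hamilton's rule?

0.54

r to a full sibling = 0.5 (full sibs share both parents — two paths of length 2: r = 2·(1/2)^2 = 1/2).
Hamilton's rule: n·r·B > C, so the trait is favored while C < n·r·B = 2·0.5·0.54 = 0.54.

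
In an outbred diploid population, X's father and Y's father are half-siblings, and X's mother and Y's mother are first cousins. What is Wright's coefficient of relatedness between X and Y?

0.09375

With two independent routes of shared ancestry, r is the sum of the two contributions.
X and Y are related in two ways: half first cousins through their fathers (r = 1/16) and second cousins through their mothers (r = 1/32).
r = 1/16 + 1/32 = 0.09375.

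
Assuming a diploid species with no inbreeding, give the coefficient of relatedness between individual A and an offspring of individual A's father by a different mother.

0.25

Each parent–offspring link contributes a factor of 1/2, and independent paths through distinct common ancestors add.
Half-sibs share one parent — one path of length 2: r = (1/2)^2 = 1/4.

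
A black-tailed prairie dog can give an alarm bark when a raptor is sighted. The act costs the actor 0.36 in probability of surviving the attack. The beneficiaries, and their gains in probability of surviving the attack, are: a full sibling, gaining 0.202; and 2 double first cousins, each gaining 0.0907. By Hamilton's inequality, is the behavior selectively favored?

Hamilton's rule: the trait is favored when the sum of r·B over every recipient exceeds the actor's cost C.
r to a full sibling = 0.5 (full sibs share both parents — two paths of length 2: r = 2·(1/2)^2 = 1/2).
r to a double first cousin = 0.25 (double first cousins share both grandparent pairs — four paths of length 4: r = 4·(1/2)^4 = 1/4).
Summing one r·B term per recipient: 1·0.5·0.202 + 2·0.25·0.0907 = 0.14635.
0.14635 < 0.36: the indirect benefit is less than the cost.

No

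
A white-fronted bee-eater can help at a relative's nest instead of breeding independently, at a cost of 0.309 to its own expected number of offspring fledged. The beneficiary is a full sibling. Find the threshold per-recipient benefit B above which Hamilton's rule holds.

0.618

r to a full sibling = 1/2 (full sibs share both parents — two paths of length 2: r = 2·(1/2)^2 = 1/2).
Hamilton's rule with n recipients of equal r: n·r·B > C, so B > C/(n·r) = 0.309/(1·0.5) = 0.618.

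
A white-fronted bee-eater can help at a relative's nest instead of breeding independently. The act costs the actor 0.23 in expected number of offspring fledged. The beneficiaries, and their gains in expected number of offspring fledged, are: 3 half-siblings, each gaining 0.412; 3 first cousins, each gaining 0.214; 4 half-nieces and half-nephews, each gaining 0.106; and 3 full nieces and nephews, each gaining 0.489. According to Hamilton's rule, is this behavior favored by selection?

Hamilton's rule: the trait is favored when the sum of r·B over every recipient exceeds the actor's cost C.
r to a half-sibling = 0.25 (half-sibs share one parent — one path of length 2: r = (1/2)^2 = 1/4).
r to a first cousin = 0.125 (first cousins share one grandparent pair — two paths of length 4: r = 2·(1/2)^4 = 1/8).
r to a half-niece or half-nephew = 1/8 (half-aunt/uncle↔niece/nephew: one path of length 3: r = (1/2)^3 = 1/8).
r to a full niece or nephew = 1/4 (full aunt/uncle↔niece/nephew: two paths of length 3 through the shared grandparent pair: r = 2·(1/2)^3 = 1/4).
Summing one r·B term per recipient: 3·0.25·0.412 + 3·0.125·0.214 + 4·0.125·0.106 + 3·0.25·0.489 = 0.809.
0.809 > 0.23: the indirect benefit exceeds the cost.

Yes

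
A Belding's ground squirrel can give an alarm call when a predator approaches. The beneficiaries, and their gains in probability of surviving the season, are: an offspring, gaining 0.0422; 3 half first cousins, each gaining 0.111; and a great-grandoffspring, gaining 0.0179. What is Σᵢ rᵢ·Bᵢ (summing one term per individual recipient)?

0.04415

r to an offspring = 0.5 (one parent–offspring link: r = (1/2)^1 = 1/2).
r to a half first cousin = 0.0625 (half first cousins share one grandparent — one path of length 4: r = (1/2)^4 = 1/16).
r to a great-grandoffspring = 0.125 (three parent–offspring links: r = (1/2)^3 = 1/8).
Summing one r·B term per recipient: 1·0.5·0.0422 + 3·0.0625·0.111 + 1·0.125·0.0179 = 0.04415.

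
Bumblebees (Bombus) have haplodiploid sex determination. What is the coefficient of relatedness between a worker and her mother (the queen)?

0.5

One meiotic link between diploid queen and diploid daughter: r = 1/2.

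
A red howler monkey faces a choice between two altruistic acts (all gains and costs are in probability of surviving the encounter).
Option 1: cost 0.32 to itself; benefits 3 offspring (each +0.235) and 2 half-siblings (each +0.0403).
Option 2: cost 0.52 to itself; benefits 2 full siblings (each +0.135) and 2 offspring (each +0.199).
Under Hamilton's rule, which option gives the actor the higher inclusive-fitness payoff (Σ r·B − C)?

Option 1

Option 1: r to an offspring = 0.5.
Option 1: r to a half-sibling = 0.25.
Option 1: Σ r·B − C = (3·0.5·0.235 + 2·0.25·0.0403) − 0.32 = 0.05265.
Option 2: r to a full sibling = 0.5.
Option 2: r to an offspring = 0.5.
Option 2: Σ r·B − C = (2·0.5·0.135 + 2·0.5·0.199) − 0.52 = -0.186.
Option 1 has the higher net inclusive-fitness payoff.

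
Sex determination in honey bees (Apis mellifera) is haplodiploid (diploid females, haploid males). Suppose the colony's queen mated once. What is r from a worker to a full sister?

0.75

Haplodiploid full sisters inherit their father's entire haploid genome identically (contributing 1/2) and on average half of their mother's contribution (1/2 · 1/2 = 1/4); r = 1/2 + 1/4 = 3/4.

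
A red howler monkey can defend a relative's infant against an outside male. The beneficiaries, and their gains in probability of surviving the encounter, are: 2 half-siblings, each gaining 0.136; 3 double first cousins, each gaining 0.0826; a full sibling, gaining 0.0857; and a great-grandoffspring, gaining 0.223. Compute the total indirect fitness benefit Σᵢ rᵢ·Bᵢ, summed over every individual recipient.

r to a half-sibling = 0.25 (half-sibs share one parent — one path of length 2: r = (1/2)^2 = 1/4).
r to a double first cousin = 0.25 (double first cousins share both grandparent pairs — four paths of length 4: r = 4·(1/2)^4 = 1/4).
r to a full sibling = 0.5 (full sibs share both parents — two paths of length 2: r = 2·(1/2)^2 = 1/2).
r to a great-grandoffspring = 1/8 (three parent–offspring links: r = (1/2)^3 = 1/8).
Summing one r·B term per recipient: 2·0.25·0.136 + 3·0.25·0.0826 + 1·0.5·0.0857 + 1·0.125·0.223 = 0.200675.

0.200675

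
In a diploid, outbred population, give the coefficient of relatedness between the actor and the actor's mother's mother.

Each parent–offspring link contributes a factor of 1/2, and independent paths through distinct common ancestors add.
Two parent–offspring links: r = (1/2)^2 = 1/4.

0.25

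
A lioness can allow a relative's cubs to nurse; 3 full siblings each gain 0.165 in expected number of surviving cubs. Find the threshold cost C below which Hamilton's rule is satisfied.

0.2475

r to a full sibling = 1/2 (full sibs share both parents — two paths of length 2: r = 2·(1/2)^2 = 1/2).
Hamilton's rule: n·r·B > C, so the trait is favored while C < n·r·B = 3·0.5·0.165 = 0.2475.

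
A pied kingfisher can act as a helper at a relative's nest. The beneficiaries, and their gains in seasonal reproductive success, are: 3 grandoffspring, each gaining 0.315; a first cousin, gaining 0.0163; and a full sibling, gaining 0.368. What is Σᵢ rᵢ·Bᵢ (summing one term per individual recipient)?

r to a grandoffspring = 1/4 (two parent–offspring links: r = (1/2)^2 = 1/4).
r to a first cousin = 0.125 (first cousins share one grandparent pair — two paths of length 4: r = 2·(1/2)^4 = 1/8).
r to a full sibling = 0.5 (full sibs share both parents — two paths of length 2: r = 2·(1/2)^2 = 1/2).
Summing one r·B term per recipient: 3·0.25·0.315 + 1·0.125·0.0163 + 1·0.5·0.368 = 0.4222875.

0.4222875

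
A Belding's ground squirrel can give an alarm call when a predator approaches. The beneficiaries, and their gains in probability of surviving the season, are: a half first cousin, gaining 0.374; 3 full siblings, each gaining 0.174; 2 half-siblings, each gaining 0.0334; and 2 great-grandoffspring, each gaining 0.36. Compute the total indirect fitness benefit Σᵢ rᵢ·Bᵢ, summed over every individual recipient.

0.391075

r to a half first cousin = 1/16 (half first cousins share one grandparent — one path of length 4: r = (1/2)^4 = 1/16).
r to a full sibling = 0.5 (full sibs share both parents — two paths of length 2: r = 2·(1/2)^2 = 1/2).
r to a half-sibling = 1/4 (half-sibs share one parent — one path of length 2: r = (1/2)^2 = 1/4).
r to a great-grandoffspring = 1/8 (three parent–offspring links: r = (1/2)^3 = 1/8).
Summing one r·B term per recipient: 1·0.0625·0.374 + 3·0.5·0.174 + 2·0.25·0.0334 + 2·0.125·0.36 = 0.391075.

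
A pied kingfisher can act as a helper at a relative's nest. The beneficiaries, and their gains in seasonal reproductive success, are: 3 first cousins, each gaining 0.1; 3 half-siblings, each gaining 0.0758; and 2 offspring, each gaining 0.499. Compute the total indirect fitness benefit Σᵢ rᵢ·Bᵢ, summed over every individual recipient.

r to a first cousin = 0.125 (first cousins share one grandparent pair — two paths of length 4: r = 2·(1/2)^4 = 1/8).
r to a half-sibling = 1/4 (half-sibs share one parent — one path of length 2: r = (1/2)^2 = 1/4).
r to an offspring = 0.5 (one parent–offspring link: r = (1/2)^1 = 1/2).
Summing one r·B term per recipient: 3·0.125·0.1 + 3·0.25·0.0758 + 2·0.5·0.499 = 0.59335.

0.59335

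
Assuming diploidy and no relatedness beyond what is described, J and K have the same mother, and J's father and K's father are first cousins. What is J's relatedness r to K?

0.28125

Relatedness sums over independent paths through distinct common ancestors.
J and K are related in two ways: half-sibs through their shared mother (r = 1/4) and second cousins through their fathers (r = 1/32).
r = 1/4 + 1/32 = 0.28125.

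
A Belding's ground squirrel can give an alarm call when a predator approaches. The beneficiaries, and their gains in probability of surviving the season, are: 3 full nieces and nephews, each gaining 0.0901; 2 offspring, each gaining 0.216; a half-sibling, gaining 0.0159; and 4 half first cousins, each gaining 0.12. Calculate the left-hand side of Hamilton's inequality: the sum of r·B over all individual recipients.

r to a full niece or nephew = 1/4 (full aunt/uncle↔niece/nephew: two paths of length 3 through the shared grandparent pair: r = 2·(1/2)^3 = 1/4).
r to an offspring = 0.5 (one parent–offspring link: r = (1/2)^1 = 1/2).
r to a half-sibling = 1/4 (half-sibs share one parent — one path of length 2: r = (1/2)^2 = 1/4).
r to a half first cousin = 1/16 (half first cousins share one grandparent — one path of length 4: r = (1/2)^4 = 1/16).
Summing one r·B term per recipient: 3·0.25·0.0901 + 2·0.5·0.216 + 1·0.25·0.0159 + 4·0.0625·0.12 = 0.31755.

0.31755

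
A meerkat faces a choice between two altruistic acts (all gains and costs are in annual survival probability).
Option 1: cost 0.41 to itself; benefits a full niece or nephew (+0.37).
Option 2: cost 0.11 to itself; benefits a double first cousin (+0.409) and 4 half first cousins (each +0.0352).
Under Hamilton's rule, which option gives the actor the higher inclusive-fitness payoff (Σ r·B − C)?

Option 1: r to a full niece or nephew = 0.25.
Option 1: Σ r·B − C = (1·0.25·0.37) − 0.41 = -0.3175.
Option 2: r to a double first cousin = 0.25.
Option 2: r to a half first cousin = 0.0625.
Option 2: Σ r·B − C = (1·0.25·0.409 + 4·0.0625·0.0352) − 0.11 = 0.00105.
Option 2 has the higher net inclusive-fitness payoff.

Option 2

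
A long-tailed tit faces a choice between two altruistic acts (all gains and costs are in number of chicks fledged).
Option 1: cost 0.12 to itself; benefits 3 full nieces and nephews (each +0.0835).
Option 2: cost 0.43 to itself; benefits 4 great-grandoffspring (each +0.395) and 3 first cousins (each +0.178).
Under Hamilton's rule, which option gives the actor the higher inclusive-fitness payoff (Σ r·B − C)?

Option 1

Option 1: r to a full niece or nephew = 0.25.
Option 1: Σ r·B − C = (3·0.25·0.0835) − 0.12 = -0.057375.
Option 2: r to a great-grandoffspring = 0.125.
Option 2: r to a first cousin = 0.125.
Option 2: Σ r·B − C = (4·0.125·0.395 + 3·0.125·0.178) − 0.43 = -0.16575.
Option 1 has the higher net inclusive-fitness payoff.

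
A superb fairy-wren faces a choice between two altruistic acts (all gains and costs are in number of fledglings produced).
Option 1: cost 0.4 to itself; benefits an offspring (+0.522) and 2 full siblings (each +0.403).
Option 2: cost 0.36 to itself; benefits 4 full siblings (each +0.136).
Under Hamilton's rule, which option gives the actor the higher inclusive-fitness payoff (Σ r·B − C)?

Option 1

Option 1: r to an offspring = 0.5.
Option 1: r to a full sibling = 0.5.
Option 1: Σ r·B − C = (1·0.5·0.522 + 2·0.5·0.403) − 0.4 = 0.264.
Option 2: r to a full sibling = 0.5.
Option 2: Σ r·B − C = (4·0.5·0.136) − 0.36 = -0.088.
Option 1 has the higher net inclusive-fitness payoff.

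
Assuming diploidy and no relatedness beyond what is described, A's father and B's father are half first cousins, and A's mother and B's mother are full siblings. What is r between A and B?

0.140625

Independent pedigree routes through distinct common ancestors add.
A and B are related in two ways: half second cousins through their fathers (r = 1/64) and first cousins through their mothers (r = 1/8).
r = 1/64 + 1/8 = 0.140625.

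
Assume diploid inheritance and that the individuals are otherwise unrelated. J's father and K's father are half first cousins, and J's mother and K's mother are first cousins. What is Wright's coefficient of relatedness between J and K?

0.046875

Wright's path rule: contributions from independent ancestry routes add.
J and K are related in two ways: half second cousins through their fathers (r = 1/64) and second cousins through their mothers (r = 1/32).
r = 1/64 + 1/32 = 3/64 = 0.046875.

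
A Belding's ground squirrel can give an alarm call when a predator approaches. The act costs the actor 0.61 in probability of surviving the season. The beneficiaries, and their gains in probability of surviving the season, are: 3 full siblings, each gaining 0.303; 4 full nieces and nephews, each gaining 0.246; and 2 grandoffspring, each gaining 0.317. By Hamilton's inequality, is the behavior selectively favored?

Hamilton's rule: the trait is favored when the sum of r·B over every recipient exceeds the actor's cost C.
r to a full sibling = 0.5 (full sibs share both parents — two paths of length 2: r = 2·(1/2)^2 = 1/2).
r to a full niece or nephew = 1/4 (full aunt/uncle↔niece/nephew: two paths of length 3 through the shared grandparent pair: r = 2·(1/2)^3 = 1/4).
r to a grandoffspring = 1/4 (two parent–offspring links: r = (1/2)^2 = 1/4).
Summing one r·B term per recipient: 3·0.5·0.303 + 4·0.25·0.246 + 2·0.25·0.317 = 0.859.
0.859 > 0.61: the indirect benefit exceeds the cost.

Yes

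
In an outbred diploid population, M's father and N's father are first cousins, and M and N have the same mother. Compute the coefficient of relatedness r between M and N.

Independent pedigree routes through distinct common ancestors add.
M and N are related in two ways: second cousins through their fathers (r = 1/32) and half-sibs through their shared mother (r = 1/4).
r = 1/32 + 1/4 = 0.28125.

0.28125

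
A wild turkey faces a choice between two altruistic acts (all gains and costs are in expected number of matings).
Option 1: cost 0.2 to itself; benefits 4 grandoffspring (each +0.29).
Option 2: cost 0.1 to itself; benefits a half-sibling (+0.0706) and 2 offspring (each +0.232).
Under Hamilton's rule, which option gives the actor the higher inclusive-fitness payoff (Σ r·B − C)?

Option 1: r to a grandoffspring = 0.25.
Option 1: Σ r·B − C = (4·0.25·0.29) − 0.2 = 0.09.
Option 2: r to a half-sibling = 0.25.
Option 2: r to an offspring = 0.5.
Option 2: Σ r·B − C = (1·0.25·0.0706 + 2·0.5·0.232) − 0.1 = 0.14965.
Option 2 has the higher net inclusive-fitness payoff.

Option 2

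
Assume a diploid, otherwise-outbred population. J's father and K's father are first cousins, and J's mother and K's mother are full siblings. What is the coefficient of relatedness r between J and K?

0.15625

Relatedness sums over independent paths through distinct common ancestors.
J and K are related in two ways: second cousins through their fathers (r = 1/32) and first cousins through their mothers (r = 1/8).
r = 1/32 + 1/8 = 5/32 = 0.15625.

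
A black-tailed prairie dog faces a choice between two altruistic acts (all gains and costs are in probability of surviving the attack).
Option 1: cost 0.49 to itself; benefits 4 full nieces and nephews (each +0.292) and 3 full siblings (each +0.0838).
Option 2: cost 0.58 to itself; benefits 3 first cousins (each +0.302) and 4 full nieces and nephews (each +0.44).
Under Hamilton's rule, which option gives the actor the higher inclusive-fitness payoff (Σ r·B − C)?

Option 2

Option 1: r to a full niece or nephew = 0.25.
Option 1: r to a full sibling = 0.5.
Option 1: Σ r·B − C = (4·0.25·0.292 + 3·0.5·0.0838) − 0.49 = -0.0723.
Option 2: r to a first cousin = 0.125.
Option 2: r to a full niece or nephew = 0.25.
Option 2: Σ r·B − C = (3·0.125·0.302 + 4·0.25·0.44) − 0.58 = -0.02675.
Option 2 has the higher net inclusive-fitness payoff.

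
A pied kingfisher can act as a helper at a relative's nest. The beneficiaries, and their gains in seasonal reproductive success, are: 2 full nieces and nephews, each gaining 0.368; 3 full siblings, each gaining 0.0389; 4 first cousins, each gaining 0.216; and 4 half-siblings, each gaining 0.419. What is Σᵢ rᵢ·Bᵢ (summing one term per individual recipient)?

r to a full niece or nephew = 0.25 (full aunt/uncle↔niece/nephew: two paths of length 3 through the shared grandparent pair: r = 2·(1/2)^3 = 1/4).
r to a full sibling = 1/2 (full sibs share both parents — two paths of length 2: r = 2·(1/2)^2 = 1/2).
r to a first cousin = 1/8 (first cousins share one grandparent pair — two paths of length 4: r = 2·(1/2)^4 = 1/8).
r to a half-sibling = 0.25 (half-sibs share one parent — one path of length 2: r = (1/2)^2 = 1/4).
Summing one r·B term per recipient: 2·0.25·0.368 + 3·0.5·0.0389 + 4·0.125·0.216 + 4·0.25·0.419 = 0.76935.

0.76935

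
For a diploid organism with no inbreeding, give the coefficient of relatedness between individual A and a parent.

0.5

One parent–offspring link: r = (1/2)^1 = 1/2.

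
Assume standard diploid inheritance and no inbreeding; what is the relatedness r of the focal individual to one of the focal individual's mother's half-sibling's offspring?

Each parent–offspring link contributes a factor of 1/2, and independent paths through distinct common ancestors add.
Half first cousins share one grandparent — one path of length 4: r = (1/2)^4 = 1/16.

0.0625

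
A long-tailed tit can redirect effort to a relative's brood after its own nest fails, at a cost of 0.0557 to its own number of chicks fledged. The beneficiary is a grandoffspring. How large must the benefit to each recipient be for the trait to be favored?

0.2228

r to a grandoffspring = 1/4 (two parent–offspring links: r = (1/2)^2 = 1/4).
Hamilton's rule with n recipients of equal r: n·r·B > C, so B > C/(n·r) = 0.0557/(1·0.25) = 0.2228.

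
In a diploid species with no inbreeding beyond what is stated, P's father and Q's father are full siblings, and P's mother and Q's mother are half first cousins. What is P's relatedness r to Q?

Relatedness sums over independent paths through distinct common ancestors.
P and Q are related in two ways: first cousins through their fathers (r = 1/8) and half second cousins through their mothers (r = 1/64).
r = 1/8 + 1/64 = 9/64 = 0.140625.

0.140625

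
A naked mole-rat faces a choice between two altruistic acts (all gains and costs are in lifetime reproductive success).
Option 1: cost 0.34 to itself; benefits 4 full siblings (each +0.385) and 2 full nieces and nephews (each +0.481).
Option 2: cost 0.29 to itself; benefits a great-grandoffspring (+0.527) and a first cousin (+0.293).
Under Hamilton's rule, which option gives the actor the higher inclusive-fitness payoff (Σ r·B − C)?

Option 1

Option 1: r to a full sibling = 0.5.
Option 1: r to a full niece or nephew = 0.25.
Option 1: Σ r·B − C = (4·0.5·0.385 + 2·0.25·0.481) − 0.34 = 0.6705.
Option 2: r to a great-grandoffspring = 0.125.
Option 2: r to a first cousin = 0.125.
Option 2: Σ r·B − C = (1·0.125·0.527 + 1·0.125·0.293) − 0.29 = -0.1875.
Option 1 has the higher net inclusive-fitness payoff.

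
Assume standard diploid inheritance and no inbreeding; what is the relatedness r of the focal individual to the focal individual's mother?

Each parent–offspring link contributes a factor of 1/2, and independent paths through distinct common ancestors add.
One parent–offspring link: r = (1/2)^1 = 1/2.

0.5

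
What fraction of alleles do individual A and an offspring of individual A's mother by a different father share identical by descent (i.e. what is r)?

Each parent–offspring link contributes a factor of 1/2, and independent paths through distinct common ancestors add.
Half-sibs share one parent — one path of length 2: r = (1/2)^2 = 1/4.

0.25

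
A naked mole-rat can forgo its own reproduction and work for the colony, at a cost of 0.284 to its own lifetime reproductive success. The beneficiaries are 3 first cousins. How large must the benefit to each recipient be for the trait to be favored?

r to a first cousin = 0.125 (first cousins share one grandparent pair — two paths of length 4: r = 2·(1/2)^4 = 1/8).
Hamilton's rule with n recipients of equal r: n·r·B > C, so B > C/(n·r) = 0.284/(3·0.125) = 0.7573.

0.7573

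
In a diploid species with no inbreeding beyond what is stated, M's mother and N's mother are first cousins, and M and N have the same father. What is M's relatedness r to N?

Relatedness sums over independent paths through distinct common ancestors.
M and N are related in two ways: second cousins through their mothers (r = 1/32) and half-sibs through their shared father (r = 1/4).
r = 1/32 + 1/4 = 0.28125.

0.28125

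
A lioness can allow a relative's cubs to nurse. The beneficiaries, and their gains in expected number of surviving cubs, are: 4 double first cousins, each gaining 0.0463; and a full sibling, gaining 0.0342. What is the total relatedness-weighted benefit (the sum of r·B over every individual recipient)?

r to a double first cousin = 1/4 (double first cousins share both grandparent pairs — four paths of length 4: r = 4·(1/2)^4 = 1/4).
r to a full sibling = 0.5 (full sibs share both parents — two paths of length 2: r = 2·(1/2)^2 = 1/2).
Summing one r·B term per recipient: 4·0.25·0.0463 + 1·0.5·0.0342 = 0.0634.

0.0634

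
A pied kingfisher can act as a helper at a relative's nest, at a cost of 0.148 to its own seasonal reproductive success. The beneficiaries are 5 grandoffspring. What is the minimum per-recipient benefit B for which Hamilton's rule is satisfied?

0.1184

r to a grandoffspring = 1/4 (two parent–offspring links: r = (1/2)^2 = 1/4).
Hamilton's rule with n recipients of equal r: n·r·B > C, so B > C/(n·r) = 0.148/(5·0.25) = 0.1184.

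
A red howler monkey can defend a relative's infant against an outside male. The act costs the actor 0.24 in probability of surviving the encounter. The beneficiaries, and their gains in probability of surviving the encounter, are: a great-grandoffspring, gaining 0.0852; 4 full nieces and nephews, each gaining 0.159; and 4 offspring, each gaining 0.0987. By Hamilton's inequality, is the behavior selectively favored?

Yes

Hamilton's rule: the trait is favored when the sum of r·B over every recipient exceeds the actor's cost C.
r to a great-grandoffspring = 1/8 (three parent–offspring links: r = (1/2)^3 = 1/8).
r to a full niece or nephew = 0.25 (full aunt/uncle↔niece/nephew: two paths of length 3 through the shared grandparent pair: r = 2·(1/2)^3 = 1/4).
r to an offspring = 1/2 (one parent–offspring link: r = (1/2)^1 = 1/2).
Summing one r·B term per recipient: 1·0.125·0.0852 + 4·0.25·0.159 + 4·0.5·0.0987 = 0.36705.
0.36705 > 0.24: the indirect benefit exceeds the cost.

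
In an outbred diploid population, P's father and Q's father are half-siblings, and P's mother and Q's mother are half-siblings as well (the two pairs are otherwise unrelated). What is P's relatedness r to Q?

0.125

Relatedness sums over independent paths through distinct common ancestors.
P and Q are related in two ways: half first cousins through their fathers (r = 1/16) and half first cousins through their mothers (r = 1/16).
r = 1/16 + 1/16 = 1/8 = 0.125.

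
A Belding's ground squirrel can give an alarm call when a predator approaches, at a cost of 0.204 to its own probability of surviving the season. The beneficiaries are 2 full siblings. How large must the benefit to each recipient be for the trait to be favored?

0.204

r to a full sibling = 0.5 (full sibs share both parents — two paths of length 2: r = 2·(1/2)^2 = 1/2).
Hamilton's rule with n recipients of equal r: n·r·B > C, so B > C/(n·r) = 0.204/(2·0.5) = 0.204.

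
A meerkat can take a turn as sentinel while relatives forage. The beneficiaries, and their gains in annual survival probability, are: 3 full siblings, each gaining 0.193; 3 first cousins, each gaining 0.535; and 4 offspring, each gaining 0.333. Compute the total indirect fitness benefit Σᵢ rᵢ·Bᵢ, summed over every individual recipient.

1.156125

r to a full sibling = 1/2 (full sibs share both parents — two paths of length 2: r = 2·(1/2)^2 = 1/2).
r to a first cousin = 1/8 (first cousins share one grandparent pair — two paths of length 4: r = 2·(1/2)^4 = 1/8).
r to an offspring = 0.5 (one parent–offspring link: r = (1/2)^1 = 1/2).
Summing one r·B term per recipient: 3·0.5·0.193 + 3·0.125·0.535 + 4·0.5·0.333 = 1.156125.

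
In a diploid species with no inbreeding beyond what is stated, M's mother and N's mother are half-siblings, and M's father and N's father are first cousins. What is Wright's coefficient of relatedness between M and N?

Relatedness sums over independent paths through distinct common ancestors.
M and N are related in two ways: half first cousins through their mothers (r = 1/16) and second cousins through their fathers (r = 1/32).
r = 1/16 + 1/32 = 3/32 = 0.09375.

0.09375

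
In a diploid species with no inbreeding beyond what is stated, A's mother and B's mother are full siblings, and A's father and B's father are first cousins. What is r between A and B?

With two independent routes of shared ancestry, r is the sum of the two contributions.
A and B are related in two ways: first cousins through their mothers (r = 1/8) and second cousins through their fathers (r = 1/32).
r = 1/8 + 1/32 = 5/32 = 0.15625.

0.15625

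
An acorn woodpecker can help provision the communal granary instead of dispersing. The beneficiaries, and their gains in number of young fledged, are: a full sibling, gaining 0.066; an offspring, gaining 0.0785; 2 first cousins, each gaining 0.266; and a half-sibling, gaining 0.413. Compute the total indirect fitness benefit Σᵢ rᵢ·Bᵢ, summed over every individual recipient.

r to a full sibling = 1/2 (full sibs share both parents — two paths of length 2: r = 2·(1/2)^2 = 1/2).
r to an offspring = 0.5 (one parent–offspring link: r = (1/2)^1 = 1/2).
r to a first cousin = 0.125 (first cousins share one grandparent pair — two paths of length 4: r = 2·(1/2)^4 = 1/8).
r to a half-sibling = 1/4 (half-sibs share one parent — one path of length 2: r = (1/2)^2 = 1/4).
Summing one r·B term per recipient: 1·0.5·0.066 + 1·0.5·0.0785 + 2·0.125·0.266 + 1·0.25·0.413 = 0.242.

0.242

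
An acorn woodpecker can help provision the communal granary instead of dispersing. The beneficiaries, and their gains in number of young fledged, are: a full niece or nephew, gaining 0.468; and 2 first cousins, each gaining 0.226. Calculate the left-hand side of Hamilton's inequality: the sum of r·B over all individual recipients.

0.1735

r to a full niece or nephew = 1/4 (full aunt/uncle↔niece/nephew: two paths of length 3 through the shared grandparent pair: r = 2·(1/2)^3 = 1/4).
r to a first cousin = 0.125 (first cousins share one grandparent pair — two paths of length 4: r = 2·(1/2)^4 = 1/8).
Summing one r·B term per recipient: 1·0.25·0.468 + 2·0.125·0.226 = 0.1735.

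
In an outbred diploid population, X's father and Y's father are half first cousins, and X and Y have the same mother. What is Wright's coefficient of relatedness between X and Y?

0.265625

Independent pedigree routes through distinct common ancestors add.
X and Y are related in two ways: half second cousins through their fathers (r = 1/64) and half-sibs through their shared mother (r = 1/4).
r = 1/64 + 1/4 = 17/64 = 0.265625.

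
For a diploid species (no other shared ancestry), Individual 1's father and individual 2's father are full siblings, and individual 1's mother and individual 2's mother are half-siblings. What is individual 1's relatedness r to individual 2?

0.1875

With two independent routes of shared ancestry, r is the sum of the two contributions.
Individual 1 and individual 2 are related in two ways: first cousins through their fathers (r = 1/8) and half first cousins through their mothers (r = 1/16).
r = 1/8 + 1/16 = 3/16 = 0.1875.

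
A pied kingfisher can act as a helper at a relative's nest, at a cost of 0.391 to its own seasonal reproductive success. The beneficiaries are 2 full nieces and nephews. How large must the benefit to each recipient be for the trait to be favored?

0.782

r to a full niece or nephew = 1/4 (full aunt/uncle↔niece/nephew: two paths of length 3 through the shared grandparent pair: r = 2·(1/2)^3 = 1/4).
Hamilton's rule with n recipients of equal r: n·r·B > C, so B > C/(n·r) = 0.391/(2·0.25) = 0.782.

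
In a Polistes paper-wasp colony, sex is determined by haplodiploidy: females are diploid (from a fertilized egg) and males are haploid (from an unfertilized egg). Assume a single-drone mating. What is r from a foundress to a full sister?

Haplodiploid full sisters inherit their father's entire haploid genome identically (contributing 1/2) and on average half of their mother's contribution (1/2 · 1/2 = 1/4); r = 1/2 + 1/4 = 3/4.

0.75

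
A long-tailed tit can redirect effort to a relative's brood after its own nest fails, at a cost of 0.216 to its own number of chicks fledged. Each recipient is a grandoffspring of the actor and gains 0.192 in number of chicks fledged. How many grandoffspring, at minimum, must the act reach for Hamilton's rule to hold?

r to a grandoffspring = 0.25 (two parent–offspring links: r = (1/2)^2 = 1/4).
Hamilton's rule: n·r·B > C  ⇒  n > C/(r·B) = 0.216/(0.25·0.192) = 4.5.
The smallest integer exceeding 4.5 is 5.

5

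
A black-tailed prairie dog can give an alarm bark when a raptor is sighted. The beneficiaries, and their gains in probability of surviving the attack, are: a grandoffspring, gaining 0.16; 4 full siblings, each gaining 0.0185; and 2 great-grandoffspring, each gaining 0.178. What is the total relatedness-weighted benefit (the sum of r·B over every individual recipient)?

r to a grandoffspring = 0.25 (two parent–offspring links: r = (1/2)^2 = 1/4).
r to a full sibling = 0.5 (full sibs share both parents — two paths of length 2: r = 2·(1/2)^2 = 1/2).
r to a great-grandoffspring = 1/8 (three parent–offspring links: r = (1/2)^3 = 1/8).
Summing one r·B term per recipient: 1·0.25·0.16 + 4·0.5·0.0185 + 2·0.125·0.178 = 0.1215.

0.1215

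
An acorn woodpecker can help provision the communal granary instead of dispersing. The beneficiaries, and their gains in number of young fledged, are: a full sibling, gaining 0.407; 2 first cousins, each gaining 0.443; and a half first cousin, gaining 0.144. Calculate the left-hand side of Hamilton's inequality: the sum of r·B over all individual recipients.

0.32325

r to a full sibling = 0.5 (full sibs share both parents — two paths of length 2: r = 2·(1/2)^2 = 1/2).
r to a first cousin = 1/8 (first cousins share one grandparent pair — two paths of length 4: r = 2·(1/2)^4 = 1/8).
r to a half first cousin = 0.0625 (half first cousins share one grandparent — one path of length 4: r = (1/2)^4 = 1/16).
Summing one r·B term per recipient: 1·0.5·0.407 + 2·0.125·0.443 + 1·0.0625·0.144 = 0.32325.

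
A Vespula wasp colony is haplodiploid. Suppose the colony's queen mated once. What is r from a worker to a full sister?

0.75

Haplodiploid full sisters inherit their father's entire haploid genome identically (contributing 1/2) and on average half of their mother's contribution (1/2 · 1/2 = 1/4); r = 1/2 + 1/4 = 3/4.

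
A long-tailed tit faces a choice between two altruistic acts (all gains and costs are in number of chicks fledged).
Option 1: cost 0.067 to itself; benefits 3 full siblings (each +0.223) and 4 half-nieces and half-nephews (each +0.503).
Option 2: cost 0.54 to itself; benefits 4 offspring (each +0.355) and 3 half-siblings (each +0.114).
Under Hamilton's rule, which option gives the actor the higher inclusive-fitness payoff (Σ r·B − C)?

Option 1: r to a full sibling = 0.5.
Option 1: r to a half-niece or half-nephew = 0.125.
Option 1: Σ r·B − C = (3·0.5·0.223 + 4·0.125·0.503) − 0.067 = 0.519.
Option 2: r to an offspring = 0.5.
Option 2: r to a half-sibling = 0.25.
Option 2: Σ r·B − C = (4·0.5·0.355 + 3·0.25·0.114) − 0.54 = 0.2555.
Option 1 has the higher net inclusive-fitness payoff.

Option 1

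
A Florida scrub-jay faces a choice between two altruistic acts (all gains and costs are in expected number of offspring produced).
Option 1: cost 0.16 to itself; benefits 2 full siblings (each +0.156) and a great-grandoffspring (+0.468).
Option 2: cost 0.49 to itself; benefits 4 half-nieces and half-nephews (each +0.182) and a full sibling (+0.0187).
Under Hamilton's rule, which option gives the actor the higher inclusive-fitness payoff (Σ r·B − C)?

Option 1: r to a full sibling = 0.5.
Option 1: r to a great-grandoffspring = 0.125.
Option 1: Σ r·B − C = (2·0.5·0.156 + 1·0.125·0.468) − 0.16 = 0.0545.
Option 2: r to a half-niece or half-nephew = 0.125.
Option 2: r to a full sibling = 0.5.
Option 2: Σ r·B − C = (4·0.125·0.182 + 1·0.5·0.0187) − 0.49 = -0.38965.
Option 1 has the higher net inclusive-fitness payoff.

Option 1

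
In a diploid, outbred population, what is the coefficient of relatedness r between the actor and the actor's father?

Each parent–offspring link contributes a factor of 1/2, and independent paths through distinct common ancestors add.
One parent–offspring link: r = (1/2)^1 = 1/2.

0.5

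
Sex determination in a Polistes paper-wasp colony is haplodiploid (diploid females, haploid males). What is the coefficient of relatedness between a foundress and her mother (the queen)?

0.5

One meiotic link between diploid queen and diploid daughter: r = 1/2.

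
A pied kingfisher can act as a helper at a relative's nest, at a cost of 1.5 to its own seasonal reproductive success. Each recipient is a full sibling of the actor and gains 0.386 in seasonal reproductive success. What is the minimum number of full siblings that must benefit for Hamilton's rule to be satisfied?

8

r to a full sibling = 1/2 (full sibs share both parents — two paths of length 2: r = 2·(1/2)^2 = 1/2).
Hamilton's rule: n·r·B > C  ⇒  n > C/(r·B) = 1.5/(0.5·0.386) = 7.772.
The smallest integer exceeding 7.772 is 8.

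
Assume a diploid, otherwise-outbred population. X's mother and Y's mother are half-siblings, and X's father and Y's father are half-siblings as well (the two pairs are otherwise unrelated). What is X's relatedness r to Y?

0.125

Relatedness sums over independent paths through distinct common ancestors.
X and Y are related in two ways: half first cousins through their mothers (r = 1/16) and half first cousins through their fathers (r = 1/16).
r = 1/16 + 1/16 = 1/8 = 0.125.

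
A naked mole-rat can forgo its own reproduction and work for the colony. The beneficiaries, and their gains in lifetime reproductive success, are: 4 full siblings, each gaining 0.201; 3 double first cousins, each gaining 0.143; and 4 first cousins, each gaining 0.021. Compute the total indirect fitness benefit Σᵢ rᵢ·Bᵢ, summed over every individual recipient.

0.51975

r to a full sibling = 0.5 (full sibs share both parents — two paths of length 2: r = 2·(1/2)^2 = 1/2).
r to a double first cousin = 1/4 (double first cousins share both grandparent pairs — four paths of length 4: r = 4·(1/2)^4 = 1/4).
r to a first cousin = 1/8 (first cousins share one grandparent pair — two paths of length 4: r = 2·(1/2)^4 = 1/8).
Summing one r·B term per recipient: 4·0.5·0.201 + 3·0.25·0.143 + 4·0.125·0.021 = 0.51975.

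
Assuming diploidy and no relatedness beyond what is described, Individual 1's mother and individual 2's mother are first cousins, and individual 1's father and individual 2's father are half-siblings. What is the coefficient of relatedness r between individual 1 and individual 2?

0.09375

Independent pedigree routes through distinct common ancestors add.
Individual 1 and individual 2 are related in two ways: second cousins through their mothers (r = 1/32) and half first cousins through their fathers (r = 1/16).
r = 1/32 + 1/16 = 0.09375.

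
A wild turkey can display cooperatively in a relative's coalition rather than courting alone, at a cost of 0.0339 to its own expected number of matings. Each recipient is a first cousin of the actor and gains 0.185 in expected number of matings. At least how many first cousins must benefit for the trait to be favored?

2

r to a first cousin = 1/8 (first cousins share one grandparent pair — two paths of length 4: r = 2·(1/2)^4 = 1/8).
Hamilton's rule: n·r·B > C  ⇒  n > C/(r·B) = 0.0339/(0.125·0.185) = 1.466.
The smallest integer exceeding 1.466 is 2.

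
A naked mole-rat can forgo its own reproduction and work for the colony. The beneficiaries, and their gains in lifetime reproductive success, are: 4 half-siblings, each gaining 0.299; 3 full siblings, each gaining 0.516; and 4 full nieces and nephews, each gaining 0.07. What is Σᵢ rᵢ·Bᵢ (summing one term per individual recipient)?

1.143

r to a half-sibling = 1/4 (half-sibs share one parent — one path of length 2: r = (1/2)^2 = 1/4).
r to a full sibling = 0.5 (full sibs share both parents — two paths of length 2: r = 2·(1/2)^2 = 1/2).
r to a full niece or nephew = 0.25 (full aunt/uncle↔niece/nephew: two paths of length 3 through the shared grandparent pair: r = 2·(1/2)^3 = 1/4).
Summing one r·B term per recipient: 4·0.25·0.299 + 3·0.5·0.516 + 4·0.25·0.07 = 1.143.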